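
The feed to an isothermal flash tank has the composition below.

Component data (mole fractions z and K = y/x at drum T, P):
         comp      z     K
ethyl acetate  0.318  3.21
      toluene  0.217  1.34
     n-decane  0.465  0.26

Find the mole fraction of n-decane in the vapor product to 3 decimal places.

Material balance + equilibrium reduce to Σ zᵢ(Kᵢ−1)/(1+V/F(Kᵢ−1)) = 0.
g(0) = ΣzᵢKᵢ − 1 = 0.432 and g(1) = 1 − Σzᵢ/Kᵢ = -1.049, so a root lies in (0, 1).
Newton iteration, V/F⁰ = 0.32:
  V/F = 0.320: g = 0.0273, g' = -0.990 → V/F = 0.348
Converged at V/F = 0.348.
Compositions from xᵢ = zᵢ/(1+V/F(Kᵢ−1)), yᵢ = Kᵢxᵢ:
  ethyl acetate: x = 0.180, y = 0.577
  toluene: x = 0.194, y = 0.260
  n-decane: x = 0.626, y = 0.163

y_n-decane = 0.163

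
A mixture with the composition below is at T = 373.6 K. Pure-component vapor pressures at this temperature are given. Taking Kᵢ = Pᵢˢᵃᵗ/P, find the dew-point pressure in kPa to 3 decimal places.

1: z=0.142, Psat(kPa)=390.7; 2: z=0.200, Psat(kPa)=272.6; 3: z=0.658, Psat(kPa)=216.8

Pdew = 242.003 kPa

At the dew point ψ → 1, so Σzᵢ/Kᵢ = 1 with Kᵢ = Pᵢˢᵃᵗ/P ⇒ 1/P = Σzᵢ/Pᵢˢᵃᵗ.
1/P = 0.142/390.7 + 0.200/272.6 + 0.658/216.8 = 0.004132 ⇒ P = 242.003 kPa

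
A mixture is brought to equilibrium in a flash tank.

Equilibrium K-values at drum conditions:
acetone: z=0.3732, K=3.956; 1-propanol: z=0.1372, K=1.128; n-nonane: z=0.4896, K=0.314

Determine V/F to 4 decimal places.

V/F = 0.4539

Material balance + equilibrium reduce to Σ zᵢ(Kᵢ−1)/(1+V/F(Kᵢ−1)) = 0.
Check two-phase: ΣzᵢKᵢ = 1.7849 > 1 and Σzᵢ/Kᵢ = 1.7752 > 1, so g(0) = 0.7849 > 0 and g(1) = -0.7752 < 0.
Newton–Raphson from V/F = 0.5:
  V/F = 0.5000: g = -0.04952, g' = -1.0668 → V/F = 0.4536
  V/F = 0.4536: g = 0.00030, g' = -1.0827 → V/F = 0.4539
Converged at V/F = 0.4539.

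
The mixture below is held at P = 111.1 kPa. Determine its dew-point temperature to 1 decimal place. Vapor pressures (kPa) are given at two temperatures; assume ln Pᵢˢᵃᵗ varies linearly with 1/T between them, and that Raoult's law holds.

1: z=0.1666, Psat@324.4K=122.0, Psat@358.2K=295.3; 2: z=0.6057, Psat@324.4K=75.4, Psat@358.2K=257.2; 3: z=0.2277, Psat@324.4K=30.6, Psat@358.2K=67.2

T = 345.0 K

Dew-point temperature: Σzᵢ·P/Pᵢˢᵃᵗ(T) = 1. Interpolate ln Pᵢˢᵃᵗ = aᵢ + bᵢ/T.
  T = 324.4 K: ΣzᵢP/Pᵢˢᵃᵗ = 1.8709
  T = 358.2 K: ΣzᵢP/Pᵢˢᵃᵗ = 0.7008
  T = 341.3 K: ΣzᵢP/Pᵢˢᵃᵗ = 1.1113
  T = 349.8 K: ΣzᵢP/Pᵢˢᵃᵗ = 0.8753
  T = 345.6 K: ΣzᵢP/Pᵢˢᵃᵗ = 0.9831
  T = 343.5 K: ΣzᵢP/Pᵢˢᵃᵗ = 1.0432
Interpolating between 343.5 K and 345.6 K gives T ≈ 345.0 K.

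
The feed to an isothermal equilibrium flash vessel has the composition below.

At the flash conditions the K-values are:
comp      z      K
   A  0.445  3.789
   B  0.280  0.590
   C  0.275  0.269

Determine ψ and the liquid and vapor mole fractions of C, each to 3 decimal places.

ψ = 0.555, x_C = 0.463, y_C = 0.125

Rachford–Rice: g(ψ) = Σ zᵢ(Kᵢ−1)/(1+ψ(Kᵢ−1)) = 0.
g(0) = ΣzᵢKᵢ − 1 = 0.925 and g(1) = 1 − Σzᵢ/Kᵢ = -0.614, so a root lies in (0, 1).
Iterate (Newton) starting at ψ = 0.39:
  ψ = 0.390: g = 0.1766, g' = -1.148 → ψ = 0.544
  ψ = 0.544: g = 0.0117, g' = -1.029 → ψ = 0.555
Converged at ψ = 0.555.
Compositions from xᵢ = zᵢ/(1+ψ(Kᵢ−1)), yᵢ = Kᵢxᵢ:
  A: x = 0.175, y = 0.662
  B: x = 0.363, y = 0.214
  C: x = 0.463, y = 0.125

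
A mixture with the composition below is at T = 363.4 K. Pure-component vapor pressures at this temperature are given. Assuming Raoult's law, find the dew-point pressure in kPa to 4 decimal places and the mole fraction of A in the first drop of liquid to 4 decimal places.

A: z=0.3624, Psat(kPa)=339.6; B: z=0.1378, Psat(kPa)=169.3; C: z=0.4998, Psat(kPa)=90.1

Pdew = 134.6213 kPa, x_A = 0.1437

At the dew point ψ → 1, so Σzᵢ/Kᵢ = 1 with Kᵢ = Pᵢˢᵃᵗ/P ⇒ 1/P = Σzᵢ/Pᵢˢᵃᵗ.
1/P = 0.3624/339.6 + 0.1378/169.3 + 0.4998/90.1 = 0.0074282 ⇒ P = 134.6213 kPa
xᵢ = zᵢP/Pᵢˢᵃᵗ ⇒ x_A = 0.3624·134.6213/339.6 = 0.1437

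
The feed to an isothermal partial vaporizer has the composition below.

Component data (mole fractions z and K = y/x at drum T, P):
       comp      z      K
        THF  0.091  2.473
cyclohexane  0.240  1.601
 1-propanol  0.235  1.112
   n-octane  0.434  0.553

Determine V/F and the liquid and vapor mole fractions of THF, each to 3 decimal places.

Rachford–Rice: g(V/F) = Σ zᵢ(Kᵢ−1)/(1+V/F(Kᵢ−1)) = 0.
Check two-phase: ΣzᵢKᵢ = 1.111 > 1 and Σzᵢ/Kᵢ = 1.183 > 1, so g(0) = 0.111 > 0 and g(1) = -0.183 < 0.
Newton iteration, V/F⁰ = 0.65:
  V/F = 0.650: g = -0.0767, g' = -0.271 → V/F = 0.367
  V/F = 0.367: g = -0.0016, g' = -0.268 → V/F = 0.361
Converged at V/F = 0.361.
Compositions from xᵢ = zᵢ/(1+V/F(Kᵢ−1)), yᵢ = Kᵢxᵢ:
  THF: x = 0.059, y = 0.147
  cyclohexane: x = 0.197, y = 0.316
  1-propanol: x = 0.226, y = 0.251
  n-octane: x = 0.518, y = 0.286

V/F = 0.361, x_THF = 0.059, y_THF = 0.147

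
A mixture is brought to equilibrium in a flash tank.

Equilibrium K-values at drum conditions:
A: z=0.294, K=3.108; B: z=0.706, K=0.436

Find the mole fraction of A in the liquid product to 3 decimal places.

x_A = 0.211

Material balance + equilibrium reduce to Σ zᵢ(Kᵢ−1)/(1+ψ(Kᵢ−1)) = 0.
Check two-phase: ΣzᵢKᵢ = 1.222 > 1 and Σzᵢ/Kᵢ = 1.714 > 1, so g(0) = 0.222 > 0 and g(1) = -0.714 < 0.
Binary case is linear: z₁(K₁−1)(1+ψ(K₂−1)) + z₂(K₂−1)(1+ψ(K₁−1)) = 0
⇒ ψ = [z₁(K₁−1)+z₂(K₂−1)] / [−(K₁−1)(K₂−1)] = 0.2216/1.1889 = 0.186
Compositions from xᵢ = zᵢ/(1+ψ(Kᵢ−1)), yᵢ = Kᵢxᵢ:
  A: x = 0.211, y = 0.656
  B: x = 0.789, y = 0.344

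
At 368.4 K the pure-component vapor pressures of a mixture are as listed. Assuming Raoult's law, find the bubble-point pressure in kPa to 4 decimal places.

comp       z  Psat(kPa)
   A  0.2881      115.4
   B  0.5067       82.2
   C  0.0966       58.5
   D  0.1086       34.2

At the bubble point ψ → 0, so ΣzᵢKᵢ = 1 with Kᵢ = Pᵢˢᵃᵗ/P ⇒ P = ΣzᵢPᵢˢᵃᵗ.
P = 0.2881·115.4 + 0.5067·82.2 + 0.0966·58.5 + 0.1086·34.2 = 84.2627 kPa

Pbub = 84.2627 kPa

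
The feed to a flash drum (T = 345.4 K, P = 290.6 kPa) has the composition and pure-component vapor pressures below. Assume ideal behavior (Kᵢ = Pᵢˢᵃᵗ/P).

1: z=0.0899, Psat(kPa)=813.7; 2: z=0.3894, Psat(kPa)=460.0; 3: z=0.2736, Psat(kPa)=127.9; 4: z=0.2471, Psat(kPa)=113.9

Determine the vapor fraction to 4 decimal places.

ψ = 0.1572

Raoult's law: Kᵢ = Pᵢˢᵃᵗ/P = Pᵢˢᵃᵗ/290.6.
  K_1 = 813.7/290.6 = 2.800069, K_2 = 460.0/290.6 = 1.582932, K_3 = 127.9/290.6 = 0.440124, K_4 = 113.9/290.6 = 0.391948
Iterate (Newton) starting at ψ = 0.42:
  ψ = 0.4200: g = -0.12755, g' = -0.4912 → ψ = 0.1603
  ψ = 0.1603: g = -0.00160, g' = -0.5018 → ψ = 0.1572
Converged at ψ = 0.1572.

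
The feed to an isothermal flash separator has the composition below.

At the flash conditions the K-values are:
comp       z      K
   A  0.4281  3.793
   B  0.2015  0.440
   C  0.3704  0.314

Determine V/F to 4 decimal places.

Newton iteration, V/F⁰ = 0.44:
  V/F = 0.4400: g = 0.02276, g' = -1.1411 → V/F = 0.4599
  V/F = 0.4599: g = 0.00015, g' = -1.1265 → V/F = 0.4601
Converged at V/F = 0.4601.

V/F = 0.4601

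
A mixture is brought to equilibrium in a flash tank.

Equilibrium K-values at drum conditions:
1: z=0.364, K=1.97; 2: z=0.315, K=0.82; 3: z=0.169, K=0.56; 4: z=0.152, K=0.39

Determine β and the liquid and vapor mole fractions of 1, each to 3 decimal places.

Material balance + equilibrium reduce to Σ zᵢ(Kᵢ−1)/(1+β(Kᵢ−1)) = 0.
Feasibility: ΣzᵢKᵢ = 1.129, Σzᵢ/Kᵢ = 1.260 — both > 1, two phases present.
Iterate (Newton) starting at β = 0.38:
  β = 0.380: g = -0.0129, g' = -0.338 → β = 0.342
Converged at β = 0.342.
Compositions from xᵢ = zᵢ/(1+β(Kᵢ−1)), yᵢ = Kᵢxᵢ:
  1: x = 0.273, y = 0.538
  2: x = 0.336, y = 0.275
  3: x = 0.199, y = 0.111
  4: x = 0.192, y = 0.075

β = 0.342, x_1 = 0.273, y_1 = 0.538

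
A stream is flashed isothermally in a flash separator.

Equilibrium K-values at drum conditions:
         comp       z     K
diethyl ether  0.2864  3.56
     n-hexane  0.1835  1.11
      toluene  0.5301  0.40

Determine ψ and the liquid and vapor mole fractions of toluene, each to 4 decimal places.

Let ψ = V/F and solve Σ zᵢ(Kᵢ−1)/(1+ψ(Kᵢ−1)) = 0.
Check two-phase: ΣzᵢKᵢ = 1.4353 > 1 and Σzᵢ/Kᵢ = 1.5710 > 1, so g(0) = 0.4353 > 0 and g(1) = -0.5710 < 0.
Newton–Raphson from ψ = 0.61:
  ψ = 0.6100: g = -0.19654, g' = -0.7628 → ψ = 0.3523
  ψ = 0.3523: g = 0.00159, g' = -0.8278 → ψ = 0.3543
Converged at ψ = 0.3543.
Compositions from xᵢ = zᵢ/(1+ψ(Kᵢ−1)), yᵢ = Kᵢxᵢ:
  diethyl ether: x = 0.1502, y = 0.5347
  n-hexane: x = 0.1766, y = 0.1960
  toluene: x = 0.6732, y = 0.2693

ψ = 0.3543, x_toluene = 0.6732, y_toluene = 0.2693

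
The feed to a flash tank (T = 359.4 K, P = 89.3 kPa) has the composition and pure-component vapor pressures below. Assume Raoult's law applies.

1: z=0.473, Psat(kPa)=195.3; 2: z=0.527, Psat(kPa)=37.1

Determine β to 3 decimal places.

β = 0.365

Raoult's law: Kᵢ = Pᵢˢᵃᵗ/P = Pᵢˢᵃᵗ/89.3.
  K_1 = 195.3/89.3 = 2.18701, K_2 = 37.1/89.3 = 0.41545
Material balance + equilibrium reduce to Σ zᵢ(Kᵢ−1)/(1+β(Kᵢ−1)) = 0.
Feasibility: ΣzᵢKᵢ = 1.253, Σzᵢ/Kᵢ = 1.485 — both > 1, two phases present.
Binary case is linear: z₁(K₁−1)(1+β(K₂−1)) + z₂(K₂−1)(1+β(K₁−1)) = 0
⇒ β = [z₁(K₁−1)+z₂(K₂−1)] / [−(K₁−1)(K₂−1)] = 0.2534/0.6939 = 0.365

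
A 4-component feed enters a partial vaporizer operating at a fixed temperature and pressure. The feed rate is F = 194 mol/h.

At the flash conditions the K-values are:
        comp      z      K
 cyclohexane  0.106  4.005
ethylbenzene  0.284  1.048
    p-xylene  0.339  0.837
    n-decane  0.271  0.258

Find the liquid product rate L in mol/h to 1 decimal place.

L = 178.3 mol/h

Newton–Raphson from ψ = 0.5:
  ψ = 0.500: g = -0.2392, g' = -0.541 → ψ = 0.058
  ψ = 0.058: g = 0.0190, g' = -0.867 → ψ = 0.080
  ψ = 0.080: g = 0.0007, g' = -0.801 → ψ = 0.081
Converged at ψ = 0.081.
Then V = ψ·F = 0.0808·194 = 15.7 mol/h and L = F − V = 178.3 mol/h.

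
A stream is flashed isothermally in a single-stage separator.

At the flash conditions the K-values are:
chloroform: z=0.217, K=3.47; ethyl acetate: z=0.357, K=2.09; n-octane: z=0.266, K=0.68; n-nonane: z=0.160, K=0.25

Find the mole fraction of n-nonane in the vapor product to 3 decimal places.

y_n-nonane = 0.095

Material balance + equilibrium reduce to Σ zᵢ(Kᵢ−1)/(1+β(Kᵢ−1)) = 0.
Check two-phase: ΣzᵢKᵢ = 1.720 > 1 and Σzᵢ/Kᵢ = 1.265 > 1, so g(0) = 0.720 > 0 and g(1) = -0.265 < 0.
Newton iteration, β⁰ = 0.44:
  β = 0.440: g = 0.2417, g' = -0.735 → β = 0.769
Converged at β = 0.769.
Compositions from xᵢ = zᵢ/(1+β(Kᵢ−1)), yᵢ = Kᵢxᵢ:
  chloroform: x = 0.075, y = 0.260
  ethyl acetate: x = 0.194, y = 0.406
  n-octane: x = 0.353, y = 0.240
  n-nonane: x = 0.378, y = 0.095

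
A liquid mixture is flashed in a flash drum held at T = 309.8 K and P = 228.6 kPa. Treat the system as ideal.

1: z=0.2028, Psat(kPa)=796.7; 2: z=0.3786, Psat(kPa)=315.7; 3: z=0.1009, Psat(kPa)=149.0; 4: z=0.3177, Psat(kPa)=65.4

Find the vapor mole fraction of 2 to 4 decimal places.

y_2 = 0.4495

Raoult's law: Kᵢ = Pᵢˢᵃᵗ/P = Pᵢˢᵃᵗ/228.6.
  K_1 = 796.7/228.6 = 3.485127, K_2 = 315.7/228.6 = 1.381015, K_3 = 149.0/228.6 = 0.651794, K_4 = 65.4/228.6 = 0.286089
Material balance + equilibrium reduce to Σ zᵢ(Kᵢ−1)/(1+V/F(Kᵢ−1)) = 0.
Feasibility: ΣzᵢKᵢ = 1.3863, Σzᵢ/Kᵢ = 1.5976 — both > 1, two phases present.
Newton–Raphson from V/F = 0.5:
  V/F = 0.5000: g = -0.04935, g' = -0.6973 → V/F = 0.4292
  V/F = 0.4292: g = -0.00049, g' = -0.6874 → V/F = 0.4285
Converged at V/F = 0.4285.
Compositions from xᵢ = zᵢ/(1+V/F(Kᵢ−1)), yᵢ = Kᵢxᵢ:
  1: x = 0.0982, y = 0.3423
  2: x = 0.3255, y = 0.4495
  3: x = 0.1186, y = 0.0773
  4: x = 0.4577, y = 0.1310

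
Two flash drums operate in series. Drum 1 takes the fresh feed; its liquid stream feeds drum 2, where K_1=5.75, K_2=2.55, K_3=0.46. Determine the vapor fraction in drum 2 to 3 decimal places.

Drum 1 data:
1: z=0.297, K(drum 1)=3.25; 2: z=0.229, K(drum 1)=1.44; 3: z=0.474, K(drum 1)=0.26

Drum 1:
Rachford–Rice: g(ψ₁) = Σ zᵢ(Kᵢ−1)/(1+ψ₁(Kᵢ−1)) = 0.
Feasibility: ΣzᵢKᵢ = 1.418, Σzᵢ/Kᵢ = 2.073 — both > 1, two phases present.
Iterate (Newton) starting at ψ₁ = 0.5:
  ψ₁ = 0.500: g = -0.1597, g' = -1.017 → ψ₁ = 0.343
  ψ₁ = 0.343: g = -0.0053, g' = -0.979 → ψ₁ = 0.338
Converged at ψ₁ = 0.338.
Drum-1 compositions:
  1: x = 0.169, y = 0.549
  2: x = 0.199, y = 0.287
  3: x = 0.632, y = 0.164
Drum-2 feed = drum-1 liquid: z₂ = (0.1688, 0.1994, 0.6318).
Drum 2:
Material balance + equilibrium reduce to Σ zᵢ(Kᵢ−1)/(1+ψ₂(Kᵢ−1)) = 0.
g(0) = ΣzᵢKᵢ − 1 = 0.770 and g(1) = 1 − Σzᵢ/Kᵢ = -0.481, so a root lies in (0, 1).
Iterate (Newton) starting at ψ₂ = 0.49:
  ψ₂ = 0.490: g = -0.0473, g' = -0.839 → ψ₂ = 0.434
  ψ₂ = 0.434: g = 0.0014, g' = -0.892 → ψ₂ = 0.435
Converged at ψ₂ = 0.435.
  1: x = 0.055, y = 0.316
  2: x = 0.119, y = 0.304
  3: x = 0.826, y = 0.380

V/F (drum 2) = 0.435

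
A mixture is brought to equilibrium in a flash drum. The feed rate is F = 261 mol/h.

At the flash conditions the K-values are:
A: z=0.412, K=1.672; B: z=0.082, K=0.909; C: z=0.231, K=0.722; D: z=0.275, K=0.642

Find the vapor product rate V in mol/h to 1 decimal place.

Rachford–Rice: g(ψ) = Σ zᵢ(Kᵢ−1)/(1+ψ(Kᵢ−1)) = 0.
Feasibility: ΣzᵢKᵢ = 1.107, Σzᵢ/Kᵢ = 1.085 — both > 1, two phases present.
Iterate (Newton) starting at ψ = 0.45:
  ψ = 0.450: g = 0.0140, g' = -0.184 → ψ = 0.526
  ψ = 0.526: g = 0.0001, g' = -0.180 → ψ = 0.527
Converged at ψ = 0.527.
Then V = ψ·F = 0.5272·261 = 137.6 mol/h and L = F − V = 123.4 mol/h.

V = 137.6 mol/h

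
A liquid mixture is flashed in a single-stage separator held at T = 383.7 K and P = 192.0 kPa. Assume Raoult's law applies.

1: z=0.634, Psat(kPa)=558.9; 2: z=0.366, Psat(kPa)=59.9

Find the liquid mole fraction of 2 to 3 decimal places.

x_2 = 0.735

Raoult's law: Kᵢ = Pᵢˢᵃᵗ/P = Pᵢˢᵃᵗ/192.0.
  K_1 = 558.9/192.0 = 2.91094, K_2 = 59.9/192.0 = 0.31198
Binary case is linear: z₁(K₁−1)(1+ψ(K₂−1)) + z₂(K₂−1)(1+ψ(K₁−1)) = 0
⇒ ψ = [z₁(K₁−1)+z₂(K₂−1)] / [−(K₁−1)(K₂−1)] = 0.9597/1.3148 = 0.730
Compositions from xᵢ = zᵢ/(1+ψ(Kᵢ−1)), yᵢ = Kᵢxᵢ:
  1: x = 0.265, y = 0.771
  2: x = 0.735, y = 0.229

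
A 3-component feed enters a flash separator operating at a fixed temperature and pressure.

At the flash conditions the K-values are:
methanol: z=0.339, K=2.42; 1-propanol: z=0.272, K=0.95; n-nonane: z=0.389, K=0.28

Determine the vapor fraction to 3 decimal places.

ψ = 0.250

Rachford–Rice: g(ψ) = Σ zᵢ(Kᵢ−1)/(1+ψ(Kᵢ−1)) = 0.
g(0) = ΣzᵢKᵢ − 1 = 0.188 and g(1) = 1 − Σzᵢ/Kᵢ = -0.816, so a root lies in (0, 1).
Newton–Raphson from ψ = 0.67:
  ψ = 0.670: g = -0.3085, g' = -0.933 → ψ = 0.339
  ψ = 0.339: g = -0.0596, g' = -0.665 → ψ = 0.250
Converged at ψ = 0.250.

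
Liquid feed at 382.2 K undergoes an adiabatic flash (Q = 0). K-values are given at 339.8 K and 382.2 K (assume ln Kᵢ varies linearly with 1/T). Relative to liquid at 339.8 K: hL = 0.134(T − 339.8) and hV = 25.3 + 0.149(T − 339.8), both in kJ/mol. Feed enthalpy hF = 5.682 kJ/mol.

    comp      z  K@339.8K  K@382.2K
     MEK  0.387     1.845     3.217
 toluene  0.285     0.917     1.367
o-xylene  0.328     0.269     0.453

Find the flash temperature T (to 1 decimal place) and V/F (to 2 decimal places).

T = 342.3 K, V/F = 0.21

Adiabatic flash: solve Rachford–Rice at each trial T, then check hF = ψ·hV(T) + (1−ψ)·hL(T).
  T = 339.8 K: K = (1.845, 0.917, 0.269), RR gives ψ = 0.143, H_out = 3.622 kJ/mol
  T = 382.2 K: K = (3.217, 1.367, 0.453), RR gives ψ = 0.919, H_out = 29.513 kJ/mol
  T = 361.0 K: K = (2.476, 1.133, 0.354), RR gives ψ = 0.587, H_out = 17.891 kJ/mol
  T = 350.4 K: K = (2.147, 1.022, 0.310), RR gives ψ = 0.396, H_out = 11.513 kJ/mol
  T = 345.1 K: K = (1.993, 0.969, 0.289), RR gives ψ = 0.281, H_out = 7.848 kJ/mol
  T = 342.5 K: K = (1.919, 0.943, 0.279), RR gives ψ = 0.217, H_out = 5.861 kJ/mol
  T = 341.1 K: K = (1.881, 0.930, 0.274), RR gives ψ = 0.180, H_out = 4.724 kJ/mol
Linear interpolation between T = 341.1 (H_out = 4.724) and T = 342.5 (H_out = 5.861) on hF = 5.682 gives T ≈ 342.3 K, at which ψ = 0.21.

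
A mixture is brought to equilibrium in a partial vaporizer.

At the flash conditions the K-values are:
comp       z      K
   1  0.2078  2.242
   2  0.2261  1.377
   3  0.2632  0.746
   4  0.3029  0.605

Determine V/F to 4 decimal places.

V/F = 0.5220

Newton–Raphson from V/F = 0.57:
  V/F = 0.5700: g = -0.01131, g' = -0.2336 → V/F = 0.5216
  V/F = 0.5216: g = 0.00010, g' = -0.2380 → V/F = 0.5220
Converged at V/F = 0.5220.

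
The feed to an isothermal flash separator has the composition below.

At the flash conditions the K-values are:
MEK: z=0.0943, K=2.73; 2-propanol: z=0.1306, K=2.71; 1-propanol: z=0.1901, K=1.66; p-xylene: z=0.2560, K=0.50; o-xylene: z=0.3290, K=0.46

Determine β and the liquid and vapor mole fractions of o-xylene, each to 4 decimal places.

β = 0.2950, x_o-xylene = 0.3913, y_o-xylene = 0.1800

Let β = V/F and solve Σ zᵢ(Kᵢ−1)/(1+β(Kᵢ−1)) = 0.
Check two-phase: ΣzᵢKᵢ = 1.2063 > 1 and Σzᵢ/Kᵢ = 1.4245 > 1, so g(0) = 0.2063 > 0 and g(1) = -0.4245 < 0.
Newton iteration, β⁰ = 0.5:
  β = 0.5000: g = -0.11184, g' = -0.5327 → β = 0.2901
  β = 0.2901: g = 0.00284, g' = -0.5765 → β = 0.2950
Converged at β = 0.2950.
Compositions from xᵢ = zᵢ/(1+β(Kᵢ−1)), yᵢ = Kᵢxᵢ:
  MEK: x = 0.0624, y = 0.1704
  2-propanol: x = 0.0868, y = 0.2352
  1-propanol: x = 0.1591, y = 0.2641
  p-xylene: x = 0.3003, y = 0.1501
  o-xylene: x = 0.3913, y = 0.1800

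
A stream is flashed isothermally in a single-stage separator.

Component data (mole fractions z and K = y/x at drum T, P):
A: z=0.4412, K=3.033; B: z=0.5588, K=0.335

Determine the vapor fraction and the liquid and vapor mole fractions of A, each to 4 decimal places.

ψ = 0.3886, x_A = 0.2465, y_A = 0.7476

Binary case is linear: z₁(K₁−1)(1+ψ(K₂−1)) + z₂(K₂−1)(1+ψ(K₁−1)) = 0
⇒ ψ = [z₁(K₁−1)+z₂(K₂−1)] / [−(K₁−1)(K₂−1)] = 0.52536/1.35194 = 0.3886
Compositions from xᵢ = zᵢ/(1+ψ(Kᵢ−1)), yᵢ = Kᵢxᵢ:
  A: x = 0.2465, y = 0.7476
  B: x = 0.7535, y = 0.2524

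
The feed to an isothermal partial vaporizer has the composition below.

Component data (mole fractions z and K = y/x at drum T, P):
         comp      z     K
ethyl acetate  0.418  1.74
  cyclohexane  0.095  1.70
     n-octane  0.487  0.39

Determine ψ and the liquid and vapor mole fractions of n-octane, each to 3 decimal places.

ψ = 0.176, x_n-octane = 0.546, y_n-octane = 0.213

Let ψ = V/F and solve Σ zᵢ(Kᵢ−1)/(1+ψ(Kᵢ−1)) = 0.
g(0) = ΣzᵢKᵢ − 1 = 0.079 and g(1) = 1 − Σzᵢ/Kᵢ = -0.545, so a root lies in (0, 1).
Newton iteration, ψ⁰ = 0.65:
  ψ = 0.650: g = -0.2377, g' = -0.624 → ψ = 0.269
  ψ = 0.269: g = -0.0415, g' = -0.452 → ψ = 0.177
  ψ = 0.177: g = -0.0004, g' = -0.444 → ψ = 0.176
Converged at ψ = 0.176.
Compositions from xᵢ = zᵢ/(1+ψ(Kᵢ−1)), yᵢ = Kᵢxᵢ:
  ethyl acetate: x = 0.370, y = 0.643
  cyclohexane: x = 0.085, y = 0.144
  n-octane: x = 0.546, y = 0.213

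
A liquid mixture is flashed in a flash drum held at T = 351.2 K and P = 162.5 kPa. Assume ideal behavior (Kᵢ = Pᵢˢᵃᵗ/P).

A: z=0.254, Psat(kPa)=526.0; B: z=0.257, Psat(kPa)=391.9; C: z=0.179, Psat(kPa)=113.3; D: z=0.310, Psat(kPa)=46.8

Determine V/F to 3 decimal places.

V/F = 0.586

Raoult's law: Kᵢ = Pᵢˢᵃᵗ/P = Pᵢˢᵃᵗ/162.5.
  K_A = 526.0/162.5 = 3.23692, K_B = 391.9/162.5 = 2.41169, K_C = 113.3/162.5 = 0.69723, K_D = 46.8/162.5 = 0.28800
Rachford–Rice: g(V/F) = Σ zᵢ(Kᵢ−1)/(1+V/F(Kᵢ−1)) = 0.
Check two-phase: ΣzᵢKᵢ = 1.656 > 1 and Σzᵢ/Kᵢ = 1.518 > 1, so g(0) = 0.656 > 0 and g(1) = -0.518 < 0.
Newton–Raphson from V/F = 0.5:
  V/F = 0.500: g = 0.0743, g' = -0.861 → V/F = 0.586
Converged at V/F = 0.586.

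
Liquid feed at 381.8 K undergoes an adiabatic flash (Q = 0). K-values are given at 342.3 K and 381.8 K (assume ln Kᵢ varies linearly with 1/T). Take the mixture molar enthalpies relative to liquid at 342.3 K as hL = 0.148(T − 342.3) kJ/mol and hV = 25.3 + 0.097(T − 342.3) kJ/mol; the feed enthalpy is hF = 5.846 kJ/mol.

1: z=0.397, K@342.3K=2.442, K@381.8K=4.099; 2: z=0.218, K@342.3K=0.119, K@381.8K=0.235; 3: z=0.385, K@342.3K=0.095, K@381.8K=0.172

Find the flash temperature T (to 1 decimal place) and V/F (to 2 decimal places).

Adiabatic flash: solve Rachford–Rice at each trial T, then check hF = ψ·hV(T) + (1−ψ)·hL(T).
  T = 342.3 K: K = (2.442, 0.119, 0.095), RR gives ψ = 0.025, H_out = 0.626 kJ/mol
  T = 381.8 K: K = (4.099, 0.235, 0.172), RR gives ψ = 0.298, H_out = 12.791 kJ/mol
  T = 362.1 K: K = (3.211, 0.171, 0.130), RR gives ψ = 0.191, H_out = 7.578 kJ/mol
  T = 352.2 K: K = (2.811, 0.143, 0.112), RR gives ψ = 0.120, H_out = 4.433 kJ/mol
  T = 357.1 K: K = (3.005, 0.156, 0.121), RR gives ψ = 0.157, H_out = 6.053 kJ/mol
  T = 354.6 K: K = (2.905, 0.149, 0.116), RR gives ψ = 0.139, H_out = 5.244 kJ/mol
  T = 355.9 K: K = (2.957, 0.153, 0.118), RR gives ψ = 0.149, H_out = 5.669 kJ/mol
Linear interpolation between T = 355.9 (H_out = 5.669) and T = 357.1 (H_out = 6.053) on hF = 5.846 gives T ≈ 356.5 K, at which ψ = 0.15.

T = 356.5 K, V/F = 0.15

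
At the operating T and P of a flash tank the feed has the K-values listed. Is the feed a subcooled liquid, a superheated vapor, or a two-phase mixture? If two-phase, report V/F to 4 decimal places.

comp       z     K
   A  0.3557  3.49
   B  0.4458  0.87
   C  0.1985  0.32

ΣzᵢKᵢ = 1.6928; Σzᵢ/Kᵢ = 1.2346.
Both exceed 1, so a two-phase solution exists.
Rachford–Rice: g(ψ) = Σ zᵢ(Kᵢ−1)/(1+ψ(Kᵢ−1)) = 0.
Newton iteration, ψ⁰ = 0.5:
  ψ = 0.5000: g = 0.12802, g' = -0.6569 → ψ = 0.6949
  ψ = 0.6949: g = 0.00479, g' = -0.6348 → ψ = 0.7024
Converged at ψ = 0.7024.

two-phase, V/F = 0.7024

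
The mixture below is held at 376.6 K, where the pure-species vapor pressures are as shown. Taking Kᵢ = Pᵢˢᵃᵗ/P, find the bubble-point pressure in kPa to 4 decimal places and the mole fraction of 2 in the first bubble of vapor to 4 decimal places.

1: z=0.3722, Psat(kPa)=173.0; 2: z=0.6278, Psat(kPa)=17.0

At the bubble point ψ → 0, so ΣzᵢKᵢ = 1 with Kᵢ = Pᵢˢᵃᵗ/P ⇒ P = ΣzᵢPᵢˢᵃᵗ.
P = 0.3722·173.0 + 0.6278·17.0 = 75.0632 kPa
yᵢ = zᵢPᵢˢᵃᵗ/P ⇒ y_2 = 0.6278·17.0/75.0632 = 0.1422

Pbub = 75.0632 kPa, y_2 = 0.1422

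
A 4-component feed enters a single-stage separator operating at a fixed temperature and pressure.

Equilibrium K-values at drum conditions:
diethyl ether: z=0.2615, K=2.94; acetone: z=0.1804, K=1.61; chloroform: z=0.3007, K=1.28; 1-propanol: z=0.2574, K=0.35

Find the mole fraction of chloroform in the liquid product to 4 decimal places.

Iterate (Newton) starting at ψ = 0.5:
  ψ = 0.5000: g = 0.16783, g' = -0.5498 → ψ = 0.8052
  ψ = 0.8052: g = -0.01055, g' = -0.6746 → ψ = 0.7896
  ψ = 0.7896: g = -0.00012, g' = -0.6589 → ψ = 0.7894
Converged at ψ = 0.7894.
Compositions from xᵢ = zᵢ/(1+ψ(Kᵢ−1)), yᵢ = Kᵢxᵢ:
  diethyl ether: x = 0.1033, y = 0.3037
  acetone: x = 0.1218, y = 0.1960
  chloroform: x = 0.2463, y = 0.3152
  1-propanol: x = 0.5287, y = 0.1850

x_chloroform = 0.2463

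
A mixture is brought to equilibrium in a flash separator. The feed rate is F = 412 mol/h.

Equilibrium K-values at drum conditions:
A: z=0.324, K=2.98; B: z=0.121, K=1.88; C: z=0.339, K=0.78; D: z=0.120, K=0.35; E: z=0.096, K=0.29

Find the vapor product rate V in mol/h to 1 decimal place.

Material balance + equilibrium reduce to Σ zᵢ(Kᵢ−1)/(1+β(Kᵢ−1)) = 0.
g(0) = ΣzᵢKᵢ − 1 = 0.527 and g(1) = 1 − Σzᵢ/Kᵢ = -0.282, so a root lies in (0, 1).
Iterate (Newton) starting at β = 0.5:
  β = 0.500: g = 0.0913, g' = -0.614 → β = 0.649
Converged at β = 0.649.
Then V = β·F = 0.6493·412 = 267.5 mol/h and L = F − V = 144.5 mol/h.

V = 267.5 mol/h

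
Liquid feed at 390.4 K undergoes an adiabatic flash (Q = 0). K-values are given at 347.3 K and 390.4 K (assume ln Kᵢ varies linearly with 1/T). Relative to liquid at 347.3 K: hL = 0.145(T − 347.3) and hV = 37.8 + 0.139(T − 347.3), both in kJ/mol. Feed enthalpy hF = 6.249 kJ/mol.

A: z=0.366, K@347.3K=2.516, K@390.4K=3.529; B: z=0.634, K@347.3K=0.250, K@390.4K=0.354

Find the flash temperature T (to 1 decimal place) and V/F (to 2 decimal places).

Adiabatic flash: solve Rachford–Rice at each trial T, then check hF = ψ·hV(T) + (1−ψ)·hL(T).
  T = 347.3 K: K = (2.516, 0.250), RR gives ψ = 0.070, H_out = 2.638 kJ/mol
  T = 390.4 K: K = (3.529, 0.354), RR gives ψ = 0.316, H_out = 18.108 kJ/mol
  T = 368.9 K: K = (3.011, 0.301), RR gives ψ = 0.208, H_out = 10.968 kJ/mol
  T = 358.1 K: K = (2.760, 0.275), RR gives ψ = 0.144, H_out = 7.018 kJ/mol
  T = 352.7 K: K = (2.637, 0.262), RR gives ψ = 0.109, H_out = 4.894 kJ/mol
  T = 355.4 K: K = (2.698, 0.269), RR gives ψ = 0.127, H_out = 5.971 kJ/mol
  T = 356.8 K: K = (2.730, 0.272), RR gives ψ = 0.136, H_out = 6.517 kJ/mol
Linear interpolation between T = 355.4 (H_out = 5.971) and T = 356.8 (H_out = 6.517) on hF = 6.249 gives T ≈ 356.1 K, at which ψ = 0.13.

T = 356.1 K, V/F = 0.13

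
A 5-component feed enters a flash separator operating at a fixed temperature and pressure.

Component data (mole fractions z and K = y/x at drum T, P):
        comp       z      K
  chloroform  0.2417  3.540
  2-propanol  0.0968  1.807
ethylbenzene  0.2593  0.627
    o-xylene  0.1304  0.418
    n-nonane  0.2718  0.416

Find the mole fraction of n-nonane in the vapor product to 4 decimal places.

y_n-nonane = 0.1394

Rachford–Rice: g(V/F) = Σ zᵢ(Kᵢ−1)/(1+V/F(Kᵢ−1)) = 0.
Feasibility: ΣzᵢKᵢ = 1.3607, Σzᵢ/Kᵢ = 1.5007 — both > 1, two phases present.
Newton iteration, V/F⁰ = 0.59:
  V/F = 0.5900: g = -0.18314, g' = -0.6562 → V/F = 0.3109
  V/F = 0.3109: g = 0.00945, g' = -0.7775 → V/F = 0.3231
  V/F = 0.3231: g = 0.00008, g' = -0.7646 → V/F = 0.3232
Converged at V/F = 0.3232.
Compositions from xᵢ = zᵢ/(1+V/F(Kᵢ−1)), yᵢ = Kᵢxᵢ:
  chloroform: x = 0.1327, y = 0.4699
  2-propanol: x = 0.0768, y = 0.1387
  ethylbenzene: x = 0.2948, y = 0.1849
  o-xylene: x = 0.1606, y = 0.0671
  n-nonane: x = 0.3350, y = 0.1394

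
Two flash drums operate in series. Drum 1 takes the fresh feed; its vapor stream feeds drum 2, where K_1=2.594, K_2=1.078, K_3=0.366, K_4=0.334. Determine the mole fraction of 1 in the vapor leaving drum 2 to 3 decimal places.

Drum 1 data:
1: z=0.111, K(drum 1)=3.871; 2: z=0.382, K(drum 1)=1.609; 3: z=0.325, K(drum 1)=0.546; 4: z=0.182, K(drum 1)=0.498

y_1 (drum 2) = 0.357

Drum 1:
Let ψ₁ = V/F and solve Σ zᵢ(Kᵢ−1)/(1+ψ₁(Kᵢ−1)) = 0.
g(0) = ΣzᵢKᵢ − 1 = 0.312 and g(1) = 1 − Σzᵢ/Kᵢ = -0.227, so a root lies in (0, 1).
Newton iteration, ψ₁⁰ = 0.5:
  ψ₁ = 0.500: g = -0.0037, g' = -0.431 → ψ₁ = 0.491
Converged at ψ₁ = 0.491.
Drum-1 compositions:
  1: x = 0.046, y = 0.178
  2: x = 0.294, y = 0.473
  3: x = 0.418, y = 0.228
  4: x = 0.242, y = 0.120
Drum-2 feed = drum-1 vapor: z₂ = (0.1782, 0.4730, 0.2284, 0.1203).
Drum 2:
Material balance + equilibrium reduce to Σ zᵢ(Kᵢ−1)/(1+ψ₂(Kᵢ−1)) = 0.
g(0) = ΣzᵢKᵢ − 1 = 0.096 and g(1) = 1 − Σzᵢ/Kᵢ = -0.492, so a root lies in (0, 1).
Newton iteration, ψ₂⁰ = 0.5:
  ψ₂ = 0.500: g = -0.1386, g' = -0.460 → ψ₂ = 0.199
  ψ₂ = 0.199: g = -0.0059, g' = -0.455 → ψ₂ = 0.186
Converged at ψ₂ = 0.186.
  1: x = 0.138, y = 0.357
  2: x = 0.466, y = 0.503
  3: x = 0.259, y = 0.095
  4: x = 0.137, y = 0.046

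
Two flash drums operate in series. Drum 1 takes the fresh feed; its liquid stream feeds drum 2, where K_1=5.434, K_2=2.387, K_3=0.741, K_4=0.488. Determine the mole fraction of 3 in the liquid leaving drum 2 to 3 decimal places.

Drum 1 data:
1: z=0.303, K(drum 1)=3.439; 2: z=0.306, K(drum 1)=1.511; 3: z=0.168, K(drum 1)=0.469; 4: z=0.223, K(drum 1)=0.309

x_3 (drum 2) = 0.292

Drum 1:
Let ψ₁ = V/F and solve Σ zᵢ(Kᵢ−1)/(1+ψ₁(Kᵢ−1)) = 0.
Check two-phase: ΣzᵢKᵢ = 1.652 > 1 and Σzᵢ/Kᵢ = 1.371 > 1, so g(0) = 0.652 > 0 and g(1) = -0.371 < 0.
Newton–Raphson from ψ₁ = 0.5:
  ψ₁ = 0.500: g = 0.1006, g' = -0.753 → ψ₁ = 0.634
Converged at ψ₁ = 0.634.
Drum-1 compositions:
  1: x = 0.119, y = 0.409
  2: x = 0.231, y = 0.349
  3: x = 0.253, y = 0.119
  4: x = 0.397, y = 0.123
Drum-2 feed = drum-1 liquid: z₂ = (0.1191, 0.2312, 0.2532, 0.3966).
Drum 2:
Let ψ₂ = V/F and solve Σ zᵢ(Kᵢ−1)/(1+ψ₂(Kᵢ−1)) = 0.
g(0) = ΣzᵢKᵢ − 1 = 0.580 and g(1) = 1 − Σzᵢ/Kᵢ = -0.273, so a root lies in (0, 1).
Newton iteration, ψ₂⁰ = 0.52:
  ψ₂ = 0.520: g = -0.0066, g' = -0.580 → ψ₂ = 0.509
Converged at ψ₂ = 0.509.
  1: x = 0.037, y = 0.199
  2: x = 0.136, y = 0.324
  3: x = 0.292, y = 0.216
  4: x = 0.536, y = 0.262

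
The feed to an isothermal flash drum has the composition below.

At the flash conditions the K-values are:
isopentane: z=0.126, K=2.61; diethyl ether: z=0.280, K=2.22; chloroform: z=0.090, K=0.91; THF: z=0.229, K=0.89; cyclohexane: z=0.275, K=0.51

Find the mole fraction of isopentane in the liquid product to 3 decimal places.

Material balance + equilibrium reduce to Σ zᵢ(Kᵢ−1)/(1+ψ(Kᵢ−1)) = 0.
g(0) = ΣzᵢKᵢ − 1 = 0.376 and g(1) = 1 − Σzᵢ/Kᵢ = -0.070, so a root lies in (0, 1).
Newton–Raphson from ψ = 0.5:
  ψ = 0.500: g = 0.1109, g' = -0.381 → ψ = 0.791
  ψ = 0.791: g = 0.0066, g' = -0.351 → ψ = 0.810
Converged at ψ = 0.810.
Compositions from xᵢ = zᵢ/(1+ψ(Kᵢ−1)), yᵢ = Kᵢxᵢ:
  isopentane: x = 0.055, y = 0.143
  diethyl ether: x = 0.141, y = 0.313
  chloroform: x = 0.097, y = 0.088
  THF: x = 0.251, y = 0.224
  cyclohexane: x = 0.456, y = 0.233

x_isopentane = 0.055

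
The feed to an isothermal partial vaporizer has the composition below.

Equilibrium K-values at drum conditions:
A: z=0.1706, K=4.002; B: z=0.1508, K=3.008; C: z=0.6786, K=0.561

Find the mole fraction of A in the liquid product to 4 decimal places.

x_A = 0.0718

Material balance + equilibrium reduce to Σ zᵢ(Kᵢ−1)/(1+β(Kᵢ−1)) = 0.
g(0) = ΣzᵢKᵢ − 1 = 0.5170 and g(1) = 1 − Σzᵢ/Kᵢ = -0.3024, so a root lies in (0, 1).
Newton iteration, β⁰ = 0.43:
  β = 0.4300: g = 0.01883, g' = -0.6668 → β = 0.4582
  β = 0.4582: g = 0.00035, g' = -0.6423 → β = 0.4588
Converged at β = 0.4588.
Compositions from xᵢ = zᵢ/(1+β(Kᵢ−1)), yᵢ = Kᵢxᵢ:
  A: x = 0.0718, y = 0.2872
  B: x = 0.0785, y = 0.2361
  C: x = 0.8497, y = 0.4767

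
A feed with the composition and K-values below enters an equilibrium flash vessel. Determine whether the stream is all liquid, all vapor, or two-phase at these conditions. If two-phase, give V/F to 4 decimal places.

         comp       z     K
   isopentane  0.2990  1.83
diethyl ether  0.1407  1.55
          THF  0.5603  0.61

two-phase, V/F = 0.3655

ΣzᵢKᵢ = 1.1070; Σzᵢ/Kᵢ = 1.1727.
Both exceed 1, so a two-phase solution exists.
Iterate (Newton) starting at ψ = 0.32:
  ψ = 0.3200: g = 0.01222, g' = -0.2706 → ψ = 0.3651
  ψ = 0.3651: g = 0.00009, g' = -0.2667 → ψ = 0.3655
Converged at ψ = 0.3655.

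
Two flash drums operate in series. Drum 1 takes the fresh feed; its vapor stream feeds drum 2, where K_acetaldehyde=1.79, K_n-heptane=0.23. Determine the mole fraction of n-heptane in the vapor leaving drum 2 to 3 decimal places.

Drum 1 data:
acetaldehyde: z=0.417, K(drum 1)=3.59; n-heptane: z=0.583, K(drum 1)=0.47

Drum 1:
Rachford–Rice: g(ψ₁) = Σ zᵢ(Kᵢ−1)/(1+ψ₁(Kᵢ−1)) = 0.
Feasibility: ΣzᵢKᵢ = 1.771, Σzᵢ/Kᵢ = 1.357 — both > 1, two phases present.
Iterate (Newton) starting at ψ₁ = 0.6:
  ψ₁ = 0.600: g = -0.0302, g' = -0.781 → ψ₁ = 0.561
  ψ₁ = 0.561: g = 0.0003, g' = -0.796 → ψ₁ = 0.562
Converged at ψ₁ = 0.562.
Drum-1 compositions:
  acetaldehyde: x = 0.170, y = 0.610
  n-heptane: x = 0.830, y = 0.390
Drum-2 feed = drum-1 vapor: z₂ = (0.6098, 0.3902).
Drum 2:
Rachford–Rice: g(ψ₂) = Σ zᵢ(Kᵢ−1)/(1+ψ₂(Kᵢ−1)) = 0.
g(0) = ΣzᵢKᵢ − 1 = 0.181 and g(1) = 1 − Σzᵢ/Kᵢ = -1.037, so a root lies in (0, 1).
Binary case is linear: z₁(K₁−1)(1+ψ₂(K₂−1)) + z₂(K₂−1)(1+ψ₂(K₁−1)) = 0
⇒ ψ₂ = [z₁(K₁−1)+z₂(K₂−1)] / [−(K₁−1)(K₂−1)] = 0.1813/0.6083 = 0.298
  acetaldehyde: x = 0.494, y = 0.884
  n-heptane: x = 0.506, y = 0.116

y_n-heptane (drum 2) = 0.116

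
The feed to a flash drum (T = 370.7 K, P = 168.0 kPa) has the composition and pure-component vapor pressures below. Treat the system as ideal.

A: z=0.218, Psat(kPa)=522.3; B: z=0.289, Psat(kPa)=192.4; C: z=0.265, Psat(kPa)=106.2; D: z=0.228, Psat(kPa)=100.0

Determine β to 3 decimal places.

Raoult's law: Kᵢ = Pᵢˢᵃᵗ/P = Pᵢˢᵃᵗ/168.0.
  K_A = 522.3/168.0 = 3.10893, K_B = 192.4/168.0 = 1.14524, K_C = 106.2/168.0 = 0.63214, K_D = 100.0/168.0 = 0.59524
Let β = V/F and solve Σ zᵢ(Kᵢ−1)/(1+β(Kᵢ−1)) = 0.
Feasibility: ΣzᵢKᵢ = 1.312, Σzᵢ/Kᵢ = 1.125 — both > 1, two phases present.
Iterate (Newton) starting at β = 0.36:
  β = 0.360: g = 0.0808, g' = -0.418 → β = 0.554
  β = 0.554: g = 0.0096, g' = -0.330 → β = 0.583
Converged at β = 0.583.

β = 0.583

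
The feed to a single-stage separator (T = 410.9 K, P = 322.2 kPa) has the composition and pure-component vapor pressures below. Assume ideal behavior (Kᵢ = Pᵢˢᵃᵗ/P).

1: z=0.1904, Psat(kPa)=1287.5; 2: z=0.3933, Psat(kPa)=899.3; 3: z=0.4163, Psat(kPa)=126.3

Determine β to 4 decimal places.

Raoult's law: Kᵢ = Pᵢˢᵃᵗ/P = Pᵢˢᵃᵗ/322.2.
  K_1 = 1287.5/322.2 = 3.995965, K_2 = 899.3/322.2 = 2.791124, K_3 = 126.3/322.2 = 0.391993
Rachford–Rice: g(β) = Σ zᵢ(Kᵢ−1)/(1+β(Kᵢ−1)) = 0.
Check two-phase: ΣzᵢKᵢ = 2.0218 > 1 and Σzᵢ/Kᵢ = 1.2506 > 1, so g(0) = 1.0218 > 0 and g(1) = -0.2506 < 0.
Newton iteration, β⁰ = 0.34:
  β = 0.3400: g = 0.40133, g' = -1.1513 → β = 0.6886
  β = 0.6886: g = 0.06626, g' = -0.8905 → β = 0.7630
  β = 0.7630: g = -0.00088, g' = -0.9190 → β = 0.7620
Converged at β = 0.7620.

β = 0.7620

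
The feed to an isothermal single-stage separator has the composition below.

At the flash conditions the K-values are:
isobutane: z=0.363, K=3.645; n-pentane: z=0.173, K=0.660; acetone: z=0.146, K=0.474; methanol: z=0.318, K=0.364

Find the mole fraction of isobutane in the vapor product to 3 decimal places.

y_isobutane = 0.617

Rachford–Rice: g(V/F) = Σ zᵢ(Kᵢ−1)/(1+V/F(Kᵢ−1)) = 0.
Feasibility: ΣzᵢKᵢ = 1.622, Σzᵢ/Kᵢ = 1.543 — both > 1, two phases present.
Newton–Raphson from V/F = 0.53:
  V/F = 0.530: g = -0.0836, g' = -0.840 → V/F = 0.431
  V/F = 0.431: g = 0.0022, g' = -0.894 → V/F = 0.433
Converged at V/F = 0.433.
Compositions from xᵢ = zᵢ/(1+V/F(Kᵢ−1)), yᵢ = Kᵢxᵢ:
  isobutane: x = 0.169, y = 0.617
  n-pentane: x = 0.203, y = 0.134
  acetone: x = 0.189, y = 0.090
  methanol: x = 0.439, y = 0.160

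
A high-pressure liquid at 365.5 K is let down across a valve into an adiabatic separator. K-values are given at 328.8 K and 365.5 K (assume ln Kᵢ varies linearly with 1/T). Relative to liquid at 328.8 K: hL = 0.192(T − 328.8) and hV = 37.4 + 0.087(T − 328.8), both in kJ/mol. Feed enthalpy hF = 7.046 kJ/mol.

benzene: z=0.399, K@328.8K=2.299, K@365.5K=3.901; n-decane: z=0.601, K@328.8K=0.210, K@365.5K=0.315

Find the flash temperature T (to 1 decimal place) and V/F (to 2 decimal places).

Adiabatic flash: solve Rachford–Rice at each trial T, then check hF = ψ·hV(T) + (1−ψ)·hL(T).
  T = 328.8 K: K = (2.299, 0.210), RR gives ψ = 0.042, H_out = 1.586 kJ/mol
  T = 365.5 K: K = (3.901, 0.315), RR gives ψ = 0.375, H_out = 19.637 kJ/mol
  T = 347.1 K: K = (3.035, 0.260), RR gives ψ = 0.244, H_out = 12.159 kJ/mol
  T = 338.0 K: K = (2.653, 0.234), RR gives ψ = 0.158, H_out = 7.510 kJ/mol
  T = 333.4 K: K = (2.472, 0.222), RR gives ψ = 0.105, H_out = 4.747 kJ/mol
  T = 335.7 K: K = (2.562, 0.228), RR gives ψ = 0.132, H_out = 6.171 kJ/mol
Linear interpolation between T = 335.7 (H_out = 6.171) and T = 338.0 (H_out = 7.510) on hF = 7.046 gives T ≈ 337.2 K, at which ψ = 0.15.

T = 337.2 K, V/F = 0.15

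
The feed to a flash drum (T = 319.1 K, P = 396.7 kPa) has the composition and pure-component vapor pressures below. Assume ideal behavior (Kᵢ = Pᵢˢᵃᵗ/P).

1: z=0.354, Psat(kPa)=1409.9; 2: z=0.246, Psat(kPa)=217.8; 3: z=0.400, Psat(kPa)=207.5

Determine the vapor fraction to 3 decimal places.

ψ = 0.505

Raoult's law: Kᵢ = Pᵢˢᵃᵗ/P = Pᵢˢᵃᵗ/396.7.
  K_1 = 1409.9/396.7 = 3.55407, K_2 = 217.8/396.7 = 0.54903, K_3 = 207.5/396.7 = 0.52307
Material balance + equilibrium reduce to Σ zᵢ(Kᵢ−1)/(1+ψ(Kᵢ−1)) = 0.
g(0) = ΣzᵢKᵢ − 1 = 0.602 and g(1) = 1 − Σzᵢ/Kᵢ = -0.312, so a root lies in (0, 1).
Newton iteration, ψ⁰ = 0.33:
  ψ = 0.330: g = 0.1339, g' = -0.877 → ψ = 0.483
  ψ = 0.483: g = 0.0153, g' = -0.699 → ψ = 0.505
Converged at ψ = 0.505.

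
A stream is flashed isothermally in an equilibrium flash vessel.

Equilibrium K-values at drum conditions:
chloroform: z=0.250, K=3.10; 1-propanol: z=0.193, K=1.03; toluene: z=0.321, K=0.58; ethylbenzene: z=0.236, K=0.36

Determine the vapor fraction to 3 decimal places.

Let ψ = V/F and solve Σ zᵢ(Kᵢ−1)/(1+ψ(Kᵢ−1)) = 0.
Check two-phase: ΣzᵢKᵢ = 1.245 > 1 and Σzᵢ/Kᵢ = 1.477 > 1, so g(0) = 0.245 > 0 and g(1) = -0.477 < 0.
Iterate (Newton) starting at ψ = 0.56:
  ψ = 0.560: g = -0.1647, g' = -0.565 → ψ = 0.268
  ψ = 0.268: g = 0.0073, g' = -0.664 → ψ = 0.279
Converged at ψ = 0.279.

ψ = 0.279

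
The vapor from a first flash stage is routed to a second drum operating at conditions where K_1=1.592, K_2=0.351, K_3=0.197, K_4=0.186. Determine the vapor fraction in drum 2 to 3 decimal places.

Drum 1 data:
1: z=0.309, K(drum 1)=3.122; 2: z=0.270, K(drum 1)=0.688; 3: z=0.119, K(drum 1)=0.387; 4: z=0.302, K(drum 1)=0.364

V/F (drum 2) = 0.172

Drum 1:
Let ψ₁ = V/F and solve Σ zᵢ(Kᵢ−1)/(1+ψ₁(Kᵢ−1)) = 0.
Check two-phase: ΣzᵢKᵢ = 1.306 > 1 and Σzᵢ/Kᵢ = 1.629 > 1, so g(0) = 0.306 > 0 and g(1) = -0.629 < 0.
Newton–Raphson from ψ₁ = 0.5:
  ψ₁ = 0.500: g = -0.1685, g' = -0.720 → ψ₁ = 0.266
  ψ₁ = 0.266: g = 0.0089, g' = -0.841 → ψ₁ = 0.277
Converged at ψ₁ = 0.277.
Drum-1 compositions:
  1: x = 0.195, y = 0.608
  2: x = 0.296, y = 0.203
  3: x = 0.143, y = 0.055
  4: x = 0.366, y = 0.133
Drum-2 feed = drum-1 vapor: z₂ = (0.6078, 0.2033, 0.0555, 0.1334).
Drum 2:
Newton iteration, ψ₂⁰ = 0.52:
  ψ₂ = 0.520: g = -0.1888, g' = -0.691 → ψ₂ = 0.247
  ψ₂ = 0.247: g = -0.0346, g' = -0.478 → ψ₂ = 0.174
  ψ₂ = 0.174: g = -0.0010, g' = -0.452 → ψ₂ = 0.172
Converged at ψ₂ = 0.172.
  1: x = 0.552, y = 0.878
  2: x = 0.229, y = 0.080
  3: x = 0.064, y = 0.013
  4: x = 0.155, y = 0.029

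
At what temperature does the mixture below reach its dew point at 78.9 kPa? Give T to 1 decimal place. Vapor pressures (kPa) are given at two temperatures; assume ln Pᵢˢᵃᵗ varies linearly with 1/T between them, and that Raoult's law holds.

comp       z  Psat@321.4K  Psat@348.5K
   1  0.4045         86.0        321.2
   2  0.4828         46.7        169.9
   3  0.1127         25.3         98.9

T = 329.8 K

Dew-point temperature: Σzᵢ·P/Pᵢˢᵃᵗ(T) = 1. Interpolate ln Pᵢˢᵃᵗ = aᵢ + bᵢ/T.
  T = 321.4 K: ΣzᵢP/Pᵢˢᵃᵗ = 1.5383
  T = 348.5 K: ΣzᵢP/Pᵢˢᵃᵗ = 0.4135
  T = 334.9 K: ΣzᵢP/Pᵢˢᵃᵗ = 0.7784
  T = 328.1 K: ΣzᵢP/Pᵢˢᵃᵗ = 1.0893
  T = 331.5 K: ΣzᵢP/Pᵢˢᵃᵗ = 0.9192
  T = 329.8 K: ΣzᵢP/Pᵢˢᵃᵗ = 1.0002
Interpolating between 329.8 K and 331.5 K gives T ≈ 329.8 K.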